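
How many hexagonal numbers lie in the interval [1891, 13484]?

52

The n-th hexagonal number is n(2n−1).
Smallest index with value ≥ 1891: n = 31 (giving 1891).
Largest index with value ≤ 13484: n = 82 (giving 13366).
Indices 31 through 82: 52 terms.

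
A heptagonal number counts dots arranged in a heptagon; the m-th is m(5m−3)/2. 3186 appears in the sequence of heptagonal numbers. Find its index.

Set n(5n−3)/2 = 3186, giving 5n² − 3n − 6372 = 0.
So n = (3 + 357) / 10 = 360/10 = 36.

36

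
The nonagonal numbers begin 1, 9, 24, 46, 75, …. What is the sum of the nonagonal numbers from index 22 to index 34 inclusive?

35399

Σ i(7i−5)/2 = (7Σi² − 5Σi) / 2 over i = 22..34.
Σi = 595 − 231 = 364 and Σi² = 13685 − 3311 = 10374.
(7·10374 − 5·364) / 2 = 70798/2 = 35399.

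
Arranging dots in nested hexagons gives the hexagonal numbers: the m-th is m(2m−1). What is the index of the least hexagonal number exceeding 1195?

25

Solve n(2n−1) > 1195 for integer n.
The largest n with value ≤ 1195 is 24 (since 1128 ≤ 1195 < 1225), so the first above is n = 25, value 1225.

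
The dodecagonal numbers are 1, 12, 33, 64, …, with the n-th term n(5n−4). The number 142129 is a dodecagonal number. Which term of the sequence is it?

Set n(5n−4) = 142129, giving 5n² − 4n − 142129 = 0.
The discriminant is 16 + 20·142129 = 2842596, and √2842596 = 1686.
So n = (4 + 1686) / 10 = 1690/10 = 169.

169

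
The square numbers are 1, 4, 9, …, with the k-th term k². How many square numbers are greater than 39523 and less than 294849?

The n-th square number is n².
Smallest index with value > 39523: n = 199 (giving 39601).
Largest index with value < 294849: n = 542 (giving 293764).
Indices 199 through 542: 344 terms.

344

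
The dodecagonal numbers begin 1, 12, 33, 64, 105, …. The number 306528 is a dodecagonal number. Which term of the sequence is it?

Set n(5n−4) = 306528, giving 5n² − 4n − 306528 = 0.
The discriminant is 16 + 20·306528 = 6130576, and √6130576 = 2476.
So n = (4 + 2476) / 10 = 2480/10 = 248.

248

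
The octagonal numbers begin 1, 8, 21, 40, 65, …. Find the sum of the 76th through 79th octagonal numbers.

71470

Σ i(3i−2) = 3Σi² − 2Σi over i = 76..79.
Σi = 3160 − 2850 = 310 and Σi² = 167480 − 143450 = 24030.
3·24030 − 2·310 = 71470.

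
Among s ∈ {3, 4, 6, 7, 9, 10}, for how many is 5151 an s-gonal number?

2

s = 3: P(3, 101) = 5151. ✓
s = 4: P(4, 71) = 5041 and P(4, 72) = 5184; 5151 is not s-gonal.
s = 6: P(6, 51) = 5151. ✓
s = 7: P(7, 45) = 4995 and P(7, 46) = 5221; 5151 is not s-gonal.
s = 9: P(9, 38) = 4959 and P(9, 39) = 5226; 5151 is not s-gonal.
s = 10: P(10, 36) = 5076 and P(10, 37) = 5365; 5151 is not s-gonal.
Hits: s ∈ {3, 6} → 2.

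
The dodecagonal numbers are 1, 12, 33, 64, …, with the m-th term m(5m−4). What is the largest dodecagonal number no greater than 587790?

586873

Solve n(5n−4) ≤ 587790 for integer n.
n = 343 gives 586873 ≤ 587790, while n = 344 gives 590304 > 587790; so the answer is 586873.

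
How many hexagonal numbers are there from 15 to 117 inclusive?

5

The n-th hexagonal number is n(2n−1).
Smallest index with value ≥ 15: n = 3 (giving 15).
Largest index with value ≤ 117: n = 7 (giving 91).
Indices 3 through 7: 5 terms.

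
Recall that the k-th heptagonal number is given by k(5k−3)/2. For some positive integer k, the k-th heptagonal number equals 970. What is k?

20

Set n(5n−3)/2 = 970, giving 5n² − 3n − 1940 = 0.
The discriminant is 9 + 40·970 = 38809, and √38809 = 197.
So n = (3 + 197) / 10 = 200/10 = 20.
Check: 20·(5·20 − 3)/2 = 970. ✓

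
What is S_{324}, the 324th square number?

104976

The 324th square number is n² with n = 324.
324² = 104976.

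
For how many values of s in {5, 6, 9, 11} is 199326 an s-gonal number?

1

s = 5: P(5, 364) = 198562 and P(5, 365) = 199655; 199326 is not s-gonal.
s = 6: P(6, 315) = 198135 and P(6, 316) = 199396; 199326 is not s-gonal.
s = 9: P(9, 239) = 199326. ✓
s = 11: P(11, 210) = 197715 and P(11, 211) = 199606; 199326 is not s-gonal.
Hits: s ∈ {9} → 1.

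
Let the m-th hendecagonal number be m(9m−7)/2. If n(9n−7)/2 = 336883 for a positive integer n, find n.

274

Set n(9n−7)/2 = 336883, giving 9n² − 7n − 673766 = 0.
So n = (7 + 4925) / 18 = 4932/18 = 274.
Check: 274·(9·274 − 7)/2 = 336883. ✓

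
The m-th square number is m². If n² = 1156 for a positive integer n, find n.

We need n² = 1156, so n = √1156 = 34.

34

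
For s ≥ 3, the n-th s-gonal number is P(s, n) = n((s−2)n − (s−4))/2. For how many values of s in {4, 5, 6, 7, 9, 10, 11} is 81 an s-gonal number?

s = 4: P(4, 9) = 81. ✓
s = 5: P(5, 7) = 70 and P(5, 8) = 92; 81 is not s-gonal.
s = 6: P(6, 6) = 66 and P(6, 7) = 91; 81 is not s-gonal.
s = 7: P(7, 6) = 81. ✓
s = 9: P(9, 5) = 75 and P(9, 6) = 111; 81 is not s-gonal.
s = 10: P(10, 4) = 52 and P(10, 5) = 85; 81 is not s-gonal.
s = 11: P(11, 4) = 58 and P(11, 5) = 95; 81 is not s-gonal.
Hits: s ∈ {4, 7} → 2.

2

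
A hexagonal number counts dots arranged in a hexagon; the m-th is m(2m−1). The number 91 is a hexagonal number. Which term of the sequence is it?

Set n(2n−1) = 91, giving 2n² − n − 91 = 0.
The discriminant is 1 + 8·91 = 729, and √729 = 27.
So n = (1 + 27) / 4 = 28/4 = 7.

7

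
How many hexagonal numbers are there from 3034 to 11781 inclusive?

The n-th hexagonal number is n(2n−1).
Smallest index with value ≥ 3034: n = 40 (giving 3160).
Largest index with value ≤ 11781: n = 77 (giving 11781).
Indices 40 through 77: 38 terms.

38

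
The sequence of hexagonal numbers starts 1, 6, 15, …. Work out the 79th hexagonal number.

12403

The 79th hexagonal number is n(2n−1) with n = 79.
79·(2·79 − 1) = 79·157 = 12403.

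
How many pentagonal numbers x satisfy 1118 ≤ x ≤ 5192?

The n-th pentagonal number is n(3n−1)/2.
Smallest index with value ≥ 1118: n = 28 (giving 1162).
Largest index with value ≤ 5192: n = 59 (giving 5192).
Indices 28 through 59: 32 terms.

32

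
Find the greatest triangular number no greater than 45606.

Solve n(n+1)/2 ≤ 45606 for integer n.
n = 301 gives 45451 ≤ 45606, while n = 302 gives 45753 > 45606; so the answer is 45451.

45451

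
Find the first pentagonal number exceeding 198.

Solve n(3n−1)/2 > 198 for integer n.
The largest n with value ≤ 198 is 11 (since 176 ≤ 198 < 210), so the first above is n = 12, value 210.

210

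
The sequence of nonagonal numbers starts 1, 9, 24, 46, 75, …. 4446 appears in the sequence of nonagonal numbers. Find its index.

36

Set n(7n−5)/2 = 4446, giving 7n² − 5n − 8892 = 0.
So n = (5 + 499) / 14 = 504/14 = 36.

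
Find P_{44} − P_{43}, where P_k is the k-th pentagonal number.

130

Consecutive pentagonal numbers differ by 3n − 2: here 3·44 − 2 = 130.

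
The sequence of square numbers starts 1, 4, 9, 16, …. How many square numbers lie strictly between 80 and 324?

The n-th square number is n².
Smallest index with value > 80: n = 9 (giving 81).
Largest index with value < 324: n = 17 (giving 289).
Indices 9 through 17: 9 terms.

9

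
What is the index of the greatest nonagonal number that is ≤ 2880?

29

Solve n(7n−5)/2 ≤ 2880 for integer n.
n = 29 gives 2871 ≤ 2880, while n = 30 gives 3075 > 2880; so the answer is index 29.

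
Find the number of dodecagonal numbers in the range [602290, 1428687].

The n-th dodecagonal number is n(5n−4).
Smallest index with value ≥ 602290: n = 348 (giving 604128).
Largest index with value ≤ 1428687: n = 534 (giving 1423644).
Indices 348 through 534: 187 terms.

187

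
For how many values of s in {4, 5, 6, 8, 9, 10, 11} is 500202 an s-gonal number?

s = 4: P(4, 707) = 499849 and P(4, 708) = 501264; 500202 is not s-gonal.
s = 5: P(5, 577) = 499105 and P(5, 578) = 500837; 500202 is not s-gonal.
s = 6: P(6, 500) = 499500 and P(6, 501) = 501501; 500202 is not s-gonal.
s = 8: P(8, 408) = 498576 and P(8, 409) = 501025; 500202 is not s-gonal.
s = 9: P(9, 378) = 499149 and P(9, 379) = 501796; 500202 is not s-gonal.
s = 10: P(10, 354) = 500202. ✓
s = 11: P(11, 333) = 497835 and P(11, 334) = 500833; 500202 is not s-gonal.
Hits: s ∈ {10} → 1.

1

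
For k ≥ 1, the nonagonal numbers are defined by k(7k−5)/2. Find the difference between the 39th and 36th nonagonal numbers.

39·(7·39 − 5)/2 = 5226 and 36·(7·36 − 5)/2 = 4446.
Difference: 5226 − 4446 = 780.

780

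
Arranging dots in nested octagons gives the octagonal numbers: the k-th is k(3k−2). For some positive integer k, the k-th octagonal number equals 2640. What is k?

30

Set n(3n−2) = 2640, giving 3n² − 2n − 2640 = 0.
The discriminant is 4 + 12·2640 = 31684, and √31684 = 178.
So n = (2 + 178) / 6 = 180/6 = 30.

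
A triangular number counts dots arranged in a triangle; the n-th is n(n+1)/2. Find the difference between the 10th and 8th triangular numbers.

19

10·11/2 = 55 and 8·9/2 = 36.
Difference: 55 − 36 = 19.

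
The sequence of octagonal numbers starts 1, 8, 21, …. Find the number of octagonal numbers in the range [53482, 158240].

The n-th octagonal number is n(3n−2).
Smallest index with value ≥ 53482: n = 134 (giving 53600).
Largest index with value ≤ 158240: n = 230 (giving 158240).
Indices 134 through 230: 97 terms.

97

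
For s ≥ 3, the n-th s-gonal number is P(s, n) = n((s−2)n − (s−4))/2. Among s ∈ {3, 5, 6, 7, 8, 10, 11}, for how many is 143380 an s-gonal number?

s = 3: P(3, 535) = 143380. ✓
s = 5: P(5, 309) = 143067 and P(5, 310) = 143995; 143380 is not s-gonal.
s = 6: P(6, 268) = 143380. ✓
s = 7: P(7, 239) = 142444 and P(7, 240) = 143640; 143380 is not s-gonal.
s = 8: P(8, 218) = 142136 and P(8, 219) = 143445; 143380 is not s-gonal.
s = 10: P(10, 189) = 142317 and P(10, 190) = 143830; 143380 is not s-gonal.
s = 11: P(11, 178) = 141955 and P(11, 179) = 143558; 143380 is not s-gonal.
Hits: s ∈ {3, 6} → 2.

2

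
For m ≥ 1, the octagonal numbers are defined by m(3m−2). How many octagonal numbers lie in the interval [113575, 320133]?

The n-th octagonal number is n(3n−2).
Smallest index with value ≥ 113575: n = 195 (giving 113685).
Largest index with value ≤ 320133: n = 327 (giving 320133).
Indices 195 through 327: 133 terms.

133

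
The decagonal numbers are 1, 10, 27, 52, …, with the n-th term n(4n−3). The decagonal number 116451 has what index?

Set n(4n−3) = 116451, giving 4n² − 3n − 116451 = 0.
The discriminant is 9 + 16·116451 = 1863225, and √1863225 = 1365.
So n = (3 + 1365) / 8 = 1368/8 = 171.

171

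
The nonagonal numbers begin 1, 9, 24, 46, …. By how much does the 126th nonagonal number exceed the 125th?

876

Consecutive nonagonal numbers differ by 7n − 6: here 7·126 − 6 = 876.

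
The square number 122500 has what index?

We need n² = 122500, so n = √122500 = 350.

350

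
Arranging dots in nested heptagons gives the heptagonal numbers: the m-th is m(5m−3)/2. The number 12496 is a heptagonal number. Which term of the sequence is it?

71

Set n(5n−3)/2 = 12496, giving 5n² − 3n − 24992 = 0.
The discriminant is 9 + 40·12496 = 499849, and √499849 = 707.
So n = (3 + 707) / 10 = 710/10 = 71.
Check: 71·(5·71 − 3)/2 = 12496. ✓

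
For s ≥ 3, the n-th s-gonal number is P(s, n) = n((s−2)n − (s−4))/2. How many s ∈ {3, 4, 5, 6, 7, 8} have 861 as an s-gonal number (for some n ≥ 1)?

s = 3: P(3, 41) = 861. ✓
s = 4: P(4, 29) = 841 and P(4, 30) = 900; 861 is not s-gonal.
s = 5: P(5, 24) = 852 and P(5, 25) = 925; 861 is not s-gonal.
s = 6: P(6, 21) = 861. ✓
s = 7: P(7, 18) = 783 and P(7, 19) = 874; 861 is not s-gonal.
s = 8: P(8, 17) = 833 and P(8, 18) = 936; 861 is not s-gonal.
Hits: s ∈ {3, 6} → 2.

2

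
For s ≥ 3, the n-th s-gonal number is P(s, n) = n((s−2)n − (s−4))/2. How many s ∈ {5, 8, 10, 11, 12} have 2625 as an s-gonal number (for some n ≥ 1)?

s = 5: P(5, 42) = 2625. ✓
s = 8: P(8, 29) = 2465 and P(8, 30) = 2640; 2625 is not s-gonal.
s = 10: P(10, 25) = 2425 and P(10, 26) = 2626; 2625 is not s-gonal.
s = 11: P(11, 24) = 2508 and P(11, 25) = 2725; 2625 is not s-gonal.
s = 12: P(12, 23) = 2553 and P(12, 24) = 2784; 2625 is not s-gonal.
Hits: s ∈ {5} → 1.

1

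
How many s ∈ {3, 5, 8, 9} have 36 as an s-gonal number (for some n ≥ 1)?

s = 3: P(3, 8) = 36. ✓
s = 5: P(5, 5) = 35 and P(5, 6) = 51; 36 is not s-gonal.
s = 8: P(8, 3) = 21 and P(8, 4) = 40; 36 is not s-gonal.
s = 9: P(9, 3) = 24 and P(9, 4) = 46; 36 is not s-gonal.
Hits: s ∈ {3} → 1.

1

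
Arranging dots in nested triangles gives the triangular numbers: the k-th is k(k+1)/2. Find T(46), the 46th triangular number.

1081

The 46th triangular number is n(n+1)/2 with n = 46.
46·47/2 = 2162/2 = 1081.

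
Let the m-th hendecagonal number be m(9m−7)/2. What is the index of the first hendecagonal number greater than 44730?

Solve n(9n−7)/2 > 44730 for integer n.
The largest n with value ≤ 44730 is 100 (since 44650 ≤ 44730 < 45551), so the first above is n = 101, value 45551.

101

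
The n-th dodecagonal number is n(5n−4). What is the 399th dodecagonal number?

794409

The 399th dodecagonal number is n(5n−4) with n = 399.
399·(5·399 − 4) = 399·1991 = 794409.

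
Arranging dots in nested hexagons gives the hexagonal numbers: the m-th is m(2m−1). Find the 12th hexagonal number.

The 12th hexagonal number is n(2n−1) with n = 12.
12·(2·12 − 1) = 12·23 = 276.

276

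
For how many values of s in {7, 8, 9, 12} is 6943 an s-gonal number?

s = 7: P(7, 53) = 6943. ✓
s = 8: P(8, 48) = 6816 and P(8, 49) = 7105; 6943 is not s-gonal.
s = 9: P(9, 44) = 6666 and P(9, 45) = 6975; 6943 is not s-gonal.
s = 12: P(12, 37) = 6697 and P(12, 38) = 7068; 6943 is not s-gonal.
Hits: s ∈ {7} → 1.

1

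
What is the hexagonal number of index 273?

The 273rd hexagonal number is n(2n−1) with n = 273.
273·(2·273 − 1) = 273·545 = 148785.

148785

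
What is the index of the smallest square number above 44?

Solve n² > 44 for integer n.
The largest n with value ≤ 44 is 6 (since 36 ≤ 44 < 49), so the first above is n = 7, value 49.

7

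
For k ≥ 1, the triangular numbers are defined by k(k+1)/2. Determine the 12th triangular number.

78

The 12th triangular number is n(n+1)/2 with n = 12.
12·13/2 = 156/2 = 78.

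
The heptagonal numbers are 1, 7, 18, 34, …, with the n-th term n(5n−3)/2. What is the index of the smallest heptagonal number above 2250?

31

Solve n(5n−3)/2 > 2250 for integer n.
The largest n with value ≤ 2250 is 30 (since 2205 ≤ 2250 < 2356), so the first above is n = 31, value 2356.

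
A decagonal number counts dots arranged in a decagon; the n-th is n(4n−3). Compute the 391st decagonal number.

610351

The 391st decagonal number is n(4n−3) with n = 391.
391·(4·391 − 3) = 391·1561 = 610351.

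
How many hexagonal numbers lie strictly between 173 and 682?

The n-th hexagonal number is n(2n−1).
Smallest index with value > 173: n = 10 (giving 190).
Largest index with value < 682: n = 18 (giving 630).
Indices 10 through 18: 9 terms.

9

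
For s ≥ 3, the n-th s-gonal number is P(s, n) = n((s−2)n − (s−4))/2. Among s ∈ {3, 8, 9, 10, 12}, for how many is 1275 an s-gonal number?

s = 3: P(3, 50) = 1275. ✓
s = 8: P(8, 20) = 1160 and P(8, 21) = 1281; 1275 is not s-gonal.
s = 9: P(9, 19) = 1216 and P(9, 20) = 1350; 1275 is not s-gonal.
s = 10: P(10, 18) = 1242 and P(10, 19) = 1387; 1275 is not s-gonal.
s = 12: P(12, 16) = 1216 and P(12, 17) = 1377; 1275 is not s-gonal.
Hits: s ∈ {3} → 1.

1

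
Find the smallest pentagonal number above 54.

70

Solve n(3n−1)/2 > 54 for integer n.
The largest n with value ≤ 54 is 6 (since 51 ≤ 54 < 70), so the first above is n = 7, value 70.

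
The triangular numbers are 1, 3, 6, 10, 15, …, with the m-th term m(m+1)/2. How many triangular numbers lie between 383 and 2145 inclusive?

The n-th triangular number is n(n+1)/2.
Smallest index with value ≥ 383: n = 28 (giving 406).
Largest index with value ≤ 2145: n = 65 (giving 2145).
Indices 28 through 65: 38 terms.

38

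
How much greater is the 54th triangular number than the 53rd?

Consecutive triangular numbers differ by n: T_{54} − T_{53} = 54.

54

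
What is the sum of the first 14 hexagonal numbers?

1925

Σ i(2i−1) = 2Σi² − Σi over i = 1..14.
Σi = 105 and Σi² = 1015.
2·1015 − 1·105 = 1925.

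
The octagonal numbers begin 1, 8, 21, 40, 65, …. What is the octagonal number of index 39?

4485

The 39th octagonal number is n(3n−2) with n = 39.
39·(3·39 − 2) = 39·115 = 4485.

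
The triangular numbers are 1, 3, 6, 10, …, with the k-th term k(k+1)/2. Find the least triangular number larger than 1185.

1225

Solve n(n+1)/2 > 1185 for integer n.
The largest n with value ≤ 1185 is 48 (since 1176 ≤ 1185 < 1225), so the first above is n = 49, value 1225.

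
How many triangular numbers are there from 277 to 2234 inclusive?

43

The n-th triangular number is n(n+1)/2.
Smallest index with value ≥ 277: n = 24 (giving 300).
Largest index with value ≤ 2234: n = 66 (giving 2211).
Indices 24 through 66: 43 terms.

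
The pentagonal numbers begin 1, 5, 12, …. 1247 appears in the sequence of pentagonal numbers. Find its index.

Set n(3n−1)/2 = 1247, giving 3n² − n − 2494 = 0.
The discriminant is 1 + 24·1247 = 29929, and √29929 = 173.
So n = (1 + 173) / 6 = 174/6 = 29.
Check: 29·(3·29 − 1)/2 = 1247. ✓

29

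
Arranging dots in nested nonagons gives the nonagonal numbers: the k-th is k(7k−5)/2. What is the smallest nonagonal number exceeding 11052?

11229

Solve n(7n−5)/2 > 11052 for integer n.
The largest n with value ≤ 11052 is 56 (since 10836 ≤ 11052 < 11229), so the first above is n = 57, value 11229.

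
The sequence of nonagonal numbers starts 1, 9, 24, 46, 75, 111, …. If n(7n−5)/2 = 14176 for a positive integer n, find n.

Set n(7n−5)/2 = 14176, giving 7n² − 5n − 28352 = 0.
The discriminant is 25 + 56·14176 = 793881, and √793881 = 891.
So n = (5 + 891) / 14 = 896/14 = 64.

64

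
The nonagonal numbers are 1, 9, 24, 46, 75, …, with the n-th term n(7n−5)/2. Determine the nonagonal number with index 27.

2484

27·(7·27 − 5)/2 = 27·184/2 = 27·92 = 2484.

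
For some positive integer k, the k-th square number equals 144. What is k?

We need n² = 144, so n = √144 = 12.
Check: 12² = 144. ✓

12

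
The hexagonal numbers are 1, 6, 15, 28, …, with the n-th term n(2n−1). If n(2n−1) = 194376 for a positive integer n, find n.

Set n(2n−1) = 194376, giving 2n² − n − 194376 = 0.
The discriminant is 1 + 8·194376 = 1555009, and √1555009 = 1247.
So n = (1 + 1247) / 4 = 1248/4 = 312.
Check: 312·(2·312 − 1) = 194376. ✓

312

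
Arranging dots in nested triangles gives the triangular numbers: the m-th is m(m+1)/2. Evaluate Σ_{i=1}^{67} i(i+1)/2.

52394

Σ i(i+1)/2 = (Σi² + Σi) / 2 over i = 1..67.
Σi = 2278 and Σi² = 102510.
(1·102510 + 1·2278) / 2 = 104788/2 = 52394.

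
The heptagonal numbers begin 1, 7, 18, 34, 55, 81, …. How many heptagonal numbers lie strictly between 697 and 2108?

12

The n-th heptagonal number is n(5n−3)/2.
Smallest index with value > 697: n = 18 (giving 783).
Largest index with value < 2108: n = 29 (giving 2059).
Indices 18 through 29: 12 terms.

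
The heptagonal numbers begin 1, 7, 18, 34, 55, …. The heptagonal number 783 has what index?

18

Set n(5n−3)/2 = 783, giving 5n² − 3n − 1566 = 0.
The discriminant is 9 + 40·783 = 31329, and √31329 = 177.
So n = (3 + 177) / 10 = 180/10 = 18.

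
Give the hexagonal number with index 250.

124750

250·(2·250 − 1) = 250·499 = 124750.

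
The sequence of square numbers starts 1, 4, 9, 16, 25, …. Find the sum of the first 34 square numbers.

13685

Σ_{i=1}^{34} i² = 34·35·69/6 = 13685.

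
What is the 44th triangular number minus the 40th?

44·45/2 = 990 and 40·41/2 = 820.
Difference: 990 − 820 = 170.

170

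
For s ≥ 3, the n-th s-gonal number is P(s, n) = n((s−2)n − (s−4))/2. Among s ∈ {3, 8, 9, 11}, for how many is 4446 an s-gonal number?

1

s = 3: P(3, 93) = 4371 and P(3, 94) = 4465; 4446 is not s-gonal.
s = 8: P(8, 38) = 4256 and P(8, 39) = 4485; 4446 is not s-gonal.
s = 9: P(9, 36) = 4446. ✓
s = 11: P(11, 31) = 4216 and P(11, 32) = 4496; 4446 is not s-gonal.
Hits: s ∈ {9} → 1.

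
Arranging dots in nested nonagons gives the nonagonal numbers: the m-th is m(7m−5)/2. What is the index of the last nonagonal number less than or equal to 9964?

Solve n(7n−5)/2 ≤ 9964 for integer n.
n = 53 gives 9699 ≤ 9964, while n = 54 gives 10071 > 9964; so the answer is index 53.

53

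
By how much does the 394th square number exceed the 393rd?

n² − (n−1)² = 2n − 1, so 394² − 393² = 2·394 − 1 = 787.

787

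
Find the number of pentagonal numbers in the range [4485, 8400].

The n-th pentagonal number is n(3n−1)/2.
Smallest index with value ≥ 4485: n = 55 (giving 4510).
Largest index with value ≤ 8400: n = 75 (giving 8400).
Indices 55 through 75: 21 terms.

21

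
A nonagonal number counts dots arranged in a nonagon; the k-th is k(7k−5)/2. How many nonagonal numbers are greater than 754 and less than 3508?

17

The n-th nonagonal number is n(7n−5)/2.
Smallest index with value > 754: n = 16 (giving 856).
Largest index with value < 3508: n = 32 (giving 3504).
Indices 16 through 32: 17 terms.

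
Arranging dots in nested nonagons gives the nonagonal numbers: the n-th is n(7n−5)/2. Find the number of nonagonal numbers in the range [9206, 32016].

45

The n-th nonagonal number is n(7n−5)/2.
Smallest index with value ≥ 9206: n = 52 (giving 9334).
Largest index with value ≤ 32016: n = 96 (giving 32016).
Indices 52 through 96: 45 terms.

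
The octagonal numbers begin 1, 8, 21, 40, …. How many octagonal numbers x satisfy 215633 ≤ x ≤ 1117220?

The n-th octagonal number is n(3n−2).
Smallest index with value ≥ 215633: n = 269 (giving 216545).
Largest index with value ≤ 1117220: n = 610 (giving 1115080).
Indices 269 through 610: 342 terms.

342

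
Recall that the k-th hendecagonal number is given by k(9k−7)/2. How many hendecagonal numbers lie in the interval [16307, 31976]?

24

The n-th hendecagonal number is n(9n−7)/2.
Smallest index with value ≥ 16307: n = 61 (giving 16531).
Largest index with value ≤ 31976: n = 84 (giving 31458).
Indices 61 through 84: 24 terms.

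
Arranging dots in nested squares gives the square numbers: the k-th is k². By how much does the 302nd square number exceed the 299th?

1803

302² = 91204 and 299² = 89401.
Difference: 91204 − 89401 = 1803.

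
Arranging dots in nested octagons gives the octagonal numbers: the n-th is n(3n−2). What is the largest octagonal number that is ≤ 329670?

Solve n(3n−2) ≤ 329670 for integer n.
n = 331 gives 328021 ≤ 329670, while n = 332 gives 330008 > 329670; so the answer is 328021.

328021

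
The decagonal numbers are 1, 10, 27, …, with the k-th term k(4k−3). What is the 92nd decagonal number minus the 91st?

Consecutive decagonal numbers differ by 8n − 7: here 8·92 − 7 = 729.

729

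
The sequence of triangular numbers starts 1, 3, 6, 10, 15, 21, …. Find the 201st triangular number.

201·202/2 = 40602/2 = 20301.

20301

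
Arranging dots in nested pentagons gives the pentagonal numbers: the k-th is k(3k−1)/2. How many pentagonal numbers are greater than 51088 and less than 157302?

139

The n-th pentagonal number is n(3n−1)/2.
Smallest index with value > 51088: n = 185 (giving 51245).
Largest index with value < 157302: n = 323 (giving 156332).
Indices 185 through 323: 139 terms.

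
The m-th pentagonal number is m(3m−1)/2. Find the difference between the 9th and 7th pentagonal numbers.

47

9·(3·9 − 1)/2 = 117 and 7·(3·7 − 1)/2 = 70.
Difference: 117 − 70 = 47.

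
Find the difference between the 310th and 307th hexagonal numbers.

3699

310·(2·310 − 1) = 191890 and 307·(2·307 − 1) = 188191.
Difference: 191890 − 188191 = 3699.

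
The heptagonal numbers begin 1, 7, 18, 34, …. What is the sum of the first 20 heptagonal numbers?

Σ i(5i−3)/2 = (5Σi² − 3Σi) / 2 over i = 1..20.
Σi = 210 and Σi² = 2870.
(5·2870 − 3·210) / 2 = 13720/2 = 6860.

6860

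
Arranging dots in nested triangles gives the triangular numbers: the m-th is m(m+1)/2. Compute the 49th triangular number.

1225

The 49th triangular number is n(n+1)/2 with n = 49.
49·50/2 = 2450/2 = 1225.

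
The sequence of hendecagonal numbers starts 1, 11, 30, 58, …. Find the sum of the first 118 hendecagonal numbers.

2471392

Σ i(9i−7)/2 = (9Σi² − 7Σi) / 2 over i = 1..118.
Σi = 7021 and Σi² = 554659.
(9·554659 − 7·7021) / 2 = 4942784/2 = 2471392.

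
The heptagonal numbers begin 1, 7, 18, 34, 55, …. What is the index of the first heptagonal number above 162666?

Solve n(5n−3)/2 > 162666 for integer n.
The largest n with value ≤ 162666 is 255 (since 162180 ≤ 162666 < 163456), so the first above is n = 256, value 163456.

256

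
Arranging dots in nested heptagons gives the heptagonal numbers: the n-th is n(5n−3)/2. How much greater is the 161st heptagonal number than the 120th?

161·(5·161 − 3)/2 = 64561 and 120·(5·120 − 3)/2 = 35820.
Difference: 64561 − 35820 = 28741.

28741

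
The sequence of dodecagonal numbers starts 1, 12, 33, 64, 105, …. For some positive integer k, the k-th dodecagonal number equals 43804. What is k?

94

Set n(5n−4) = 43804, giving 5n² − 4n − 43804 = 0.
The discriminant is 16 + 20·43804 = 876096, and √876096 = 936.
So n = (4 + 936) / 10 = 940/10 = 94.
Check: 94·(5·94 − 4) = 43804. ✓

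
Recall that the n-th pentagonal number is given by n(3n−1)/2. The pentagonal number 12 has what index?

3

Set n(3n−1)/2 = 12, giving 3n² − n − 24 = 0.
The discriminant is 1 + 24·12 = 289, and √289 = 17.
So n = (1 + 17) / 6 = 18/6 = 3.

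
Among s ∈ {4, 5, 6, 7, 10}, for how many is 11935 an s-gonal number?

s = 4: P(4, 109) = 11881 and P(4, 110) = 12100; 11935 is not s-gonal.
s = 5: P(5, 89) = 11837 and P(5, 90) = 12105; 11935 is not s-gonal.
s = 6: P(6, 77) = 11781 and P(6, 78) = 12090; 11935 is not s-gonal.
s = 7: P(7, 69) = 11799 and P(7, 70) = 12145; 11935 is not s-gonal.
s = 10: P(10, 55) = 11935. ✓
Hits: s ∈ {10} → 1.

1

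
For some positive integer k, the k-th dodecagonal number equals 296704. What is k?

Set n(5n−4) = 296704, giving 5n² − 4n − 296704 = 0.
So n = (4 + 2436) / 10 = 2440/10 = 244.
Check: 244·(5·244 − 4) = 296704. ✓

244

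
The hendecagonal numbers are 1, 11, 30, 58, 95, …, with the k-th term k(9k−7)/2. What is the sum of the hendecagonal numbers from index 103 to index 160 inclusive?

4559728

Σ i(9i−7)/2 = (9Σi² − 7Σi) / 2 over i = 103..160.
Σi = 12880 − 5253 = 7627 and Σi² = 1378160 − 358955 = 1019205.
(9·1019205 − 7·7627) / 2 = 9119456/2 = 4559728.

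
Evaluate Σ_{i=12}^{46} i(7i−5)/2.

Σ i(7i−5)/2 = (7Σi² − 5Σi) / 2 over i = 12..46.
Σi = 1081 − 66 = 1015 and Σi² = 33511 − 506 = 33005.
(7·33005 − 5·1015) / 2 = 225960/2 = 112980.

112980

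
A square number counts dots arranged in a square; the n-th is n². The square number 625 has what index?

25

We need n² = 625, so n = √625 = 25.
Check: 25² = 625. ✓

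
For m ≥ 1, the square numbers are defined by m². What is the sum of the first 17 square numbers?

1785

Σ_{i=1}^{17} i² = 17·18·35/6 = 1785.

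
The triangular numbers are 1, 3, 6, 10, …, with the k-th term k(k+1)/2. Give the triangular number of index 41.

861

41·42/2 = 1722/2 = 861.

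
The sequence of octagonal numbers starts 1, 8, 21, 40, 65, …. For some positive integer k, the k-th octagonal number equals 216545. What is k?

Set n(3n−2) = 216545, giving 3n² − 2n − 216545 = 0.
So n = (2 + 1612) / 6 = 1614/6 = 269.
Check: 269·(3·269 − 2) = 216545. ✓

269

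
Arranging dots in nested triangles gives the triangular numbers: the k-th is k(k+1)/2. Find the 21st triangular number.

The 21st triangular number is n(n+1)/2 with n = 21.
21·22/2 = 462/2 = 231.

231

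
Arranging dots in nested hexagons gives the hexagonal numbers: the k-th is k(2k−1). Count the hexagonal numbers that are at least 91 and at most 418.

The n-th hexagonal number is n(2n−1).
Smallest index with value ≥ 91: n = 7 (giving 91).
Largest index with value ≤ 418: n = 14 (giving 378).
Indices 7 through 14: 8 terms.

8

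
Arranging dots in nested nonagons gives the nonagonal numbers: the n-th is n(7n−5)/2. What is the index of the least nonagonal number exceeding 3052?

30

Solve n(7n−5)/2 > 3052 for integer n.
The largest n with value ≤ 3052 is 29 (since 2871 ≤ 3052 < 3075), so the first above is n = 30, value 3075.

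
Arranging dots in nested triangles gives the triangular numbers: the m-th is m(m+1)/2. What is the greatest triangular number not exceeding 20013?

19900

Solve n(n+1)/2 ≤ 20013 for integer n.
n = 199 gives 19900 ≤ 20013, while n = 200 gives 20100 > 20013; so the answer is 19900.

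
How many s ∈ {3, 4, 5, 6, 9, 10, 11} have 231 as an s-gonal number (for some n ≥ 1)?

s = 3: P(3, 21) = 231. ✓
s = 4: P(4, 15) = 225 and P(4, 16) = 256; 231 is not s-gonal.
s = 5: P(5, 12) = 210 and P(5, 13) = 247; 231 is not s-gonal.
s = 6: P(6, 11) = 231. ✓
s = 9: P(9, 8) = 204 and P(9, 9) = 261; 231 is not s-gonal.
s = 10: P(10, 7) = 175 and P(10, 8) = 232; 231 is not s-gonal.
s = 11: P(11, 7) = 196 and P(11, 8) = 260; 231 is not s-gonal.
Hits: s ∈ {3, 6} → 2.

2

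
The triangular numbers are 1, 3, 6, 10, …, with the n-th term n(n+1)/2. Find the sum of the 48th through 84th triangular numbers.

83916

Σ i(i+1)/2 = (Σi² + Σi) / 2 over i = 48..84.
Σi = 3570 − 1128 = 2442 and Σi² = 201110 − 35720 = 165390.
(1·165390 + 1·2442) / 2 = 167832/2 = 83916.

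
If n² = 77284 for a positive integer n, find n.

We need n² = 77284, so n = √77284 = 278.
Check: 278² = 77284. ✓

278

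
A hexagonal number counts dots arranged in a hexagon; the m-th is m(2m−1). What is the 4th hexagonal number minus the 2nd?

4·(2·4 − 1) = 28 and 2·(2·2 − 1) = 6.
Difference: 28 − 6 = 22.

22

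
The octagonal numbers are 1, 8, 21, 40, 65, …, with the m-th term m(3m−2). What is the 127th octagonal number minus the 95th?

127·(3·127 − 2) = 48133 and 95·(3·95 − 2) = 26885.
Difference: 48133 − 26885 = 21248.

21248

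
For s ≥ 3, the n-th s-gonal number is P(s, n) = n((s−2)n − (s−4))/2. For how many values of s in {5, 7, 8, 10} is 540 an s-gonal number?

s = 5: P(5, 19) = 532 and P(5, 20) = 590; 540 is not s-gonal.
s = 7: P(7, 15) = 540. ✓
s = 8: P(8, 13) = 481 and P(8, 14) = 560; 540 is not s-gonal.
s = 10: P(10, 12) = 540. ✓
Hits: s ∈ {7, 10} → 2.

2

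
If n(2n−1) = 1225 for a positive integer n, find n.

25

Set n(2n−1) = 1225, giving 2n² − n − 1225 = 0.
So n = (1 + 99) / 4 = 100/4 = 25.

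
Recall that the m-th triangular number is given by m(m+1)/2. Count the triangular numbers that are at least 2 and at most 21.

5

The n-th triangular number is n(n+1)/2.
Smallest index with value ≥ 2: n = 2 (giving 3).
Largest index with value ≤ 21: n = 6 (giving 21).
Indices 2 through 6: 5 terms.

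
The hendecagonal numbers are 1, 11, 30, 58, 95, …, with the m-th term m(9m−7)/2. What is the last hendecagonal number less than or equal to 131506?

Solve n(9n−7)/2 ≤ 131506 for integer n.
n = 171 gives 130986 ≤ 131506, while n = 172 gives 132526 > 131506; so the answer is 130986.

130986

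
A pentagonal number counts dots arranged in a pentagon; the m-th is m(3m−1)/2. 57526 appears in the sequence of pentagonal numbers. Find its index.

Set n(3n−1)/2 = 57526, giving 3n² − n − 115052 = 0.
The discriminant is 1 + 24·57526 = 1380625, and √1380625 = 1175.
So n = (1 + 1175) / 6 = 1176/6 = 196.
Check: 196·(3·196 − 1)/2 = 57526. ✓

196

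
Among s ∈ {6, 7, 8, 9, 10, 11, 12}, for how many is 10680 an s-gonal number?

s = 6: P(6, 73) = 10585 and P(6, 74) = 10878; 10680 is not s-gonal.
s = 7: P(7, 65) = 10465 and P(7, 66) = 10791; 10680 is not s-gonal.
s = 8: P(8, 60) = 10680. ✓
s = 9: P(9, 55) = 10450 and P(9, 56) = 10836; 10680 is not s-gonal.
s = 10: P(10, 52) = 10660 and P(10, 53) = 11077; 10680 is not s-gonal.
s = 11: P(11, 49) = 10633 and P(11, 50) = 11075; 10680 is not s-gonal.
s = 12: P(12, 46) = 10396 and P(12, 47) = 10857; 10680 is not s-gonal.
Hits: s ∈ {8} → 1.

1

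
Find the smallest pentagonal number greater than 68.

70

Solve n(3n−1)/2 > 68 for integer n.
The largest n with value ≤ 68 is 6 (since 51 ≤ 68 < 70), so the first above is n = 7, value 70.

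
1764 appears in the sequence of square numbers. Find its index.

We need n² = 1764, so n = √1764 = 42.
Check: 42² = 1764. ✓

42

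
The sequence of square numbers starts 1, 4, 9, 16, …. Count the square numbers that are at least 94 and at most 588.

15

The n-th square number is n².
Smallest index with value ≥ 94: n = 10 (giving 100).
Largest index with value ≤ 588: n = 24 (giving 576).
Indices 10 through 24: 15 terms.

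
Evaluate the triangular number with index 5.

15

The 5th triangular number is n(n+1)/2 with n = 5.
5·6/2 = 30/2 = 15.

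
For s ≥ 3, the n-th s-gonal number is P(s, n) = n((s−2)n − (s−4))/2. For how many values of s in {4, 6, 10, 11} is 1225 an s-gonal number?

2

s = 4: P(4, 35) = 1225. ✓
s = 6: P(6, 25) = 1225. ✓
s = 10: P(10, 17) = 1105 and P(10, 18) = 1242; 1225 is not s-gonal.
s = 11: P(11, 16) = 1096 and P(11, 17) = 1241; 1225 is not s-gonal.
Hits: s ∈ {4, 6} → 2.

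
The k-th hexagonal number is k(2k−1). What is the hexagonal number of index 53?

5565

53·(2·53 − 1) = 53·105 = 5565.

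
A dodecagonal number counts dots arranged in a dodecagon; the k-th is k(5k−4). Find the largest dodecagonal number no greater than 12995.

12801

Solve n(5n−4) ≤ 12995 for integer n.
n = 51 gives 12801 ≤ 12995, while n = 52 gives 13312 > 12995; so the answer is 12801.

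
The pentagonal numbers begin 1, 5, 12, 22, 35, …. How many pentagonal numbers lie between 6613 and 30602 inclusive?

77

The n-th pentagonal number is n(3n−1)/2.
Smallest index with value ≥ 6613: n = 67 (giving 6700).
Largest index with value ≤ 30602: n = 143 (giving 30602).
Indices 67 through 143: 77 terms.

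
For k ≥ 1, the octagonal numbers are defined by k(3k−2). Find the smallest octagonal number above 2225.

Solve n(3n−2) > 2225 for integer n.
The largest n with value ≤ 2225 is 27 (since 2133 ≤ 2225 < 2296), so the first above is n = 28, value 2296.

2296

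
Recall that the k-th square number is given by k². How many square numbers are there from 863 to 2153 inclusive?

17

The n-th square number is n².
Smallest index with value ≥ 863: n = 30 (giving 900).
Largest index with value ≤ 2153: n = 46 (giving 2116).
Indices 30 through 46: 17 terms.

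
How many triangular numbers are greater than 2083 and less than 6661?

50

The n-th triangular number is n(n+1)/2.
Smallest index with value > 2083: n = 65 (giving 2145).
Largest index with value < 6661: n = 114 (giving 6555).
Indices 65 through 114: 50 terms.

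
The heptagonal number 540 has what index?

Set n(5n−3)/2 = 540, giving 5n² − 3n − 1080 = 0.
So n = (3 + 147) / 10 = 150/10 = 15.

15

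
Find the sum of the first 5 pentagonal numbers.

75

Σ i(3i−1)/2 = (3Σi² − Σi) / 2 over i = 1..5.
Σi = 15 and Σi² = 55.
(3·55 − 1·15) / 2 = 150/2 = 75.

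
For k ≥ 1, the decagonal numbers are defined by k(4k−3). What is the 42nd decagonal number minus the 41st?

329

Consecutive decagonal numbers differ by 8n − 7: here 8·42 − 7 = 329.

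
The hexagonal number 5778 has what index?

Set n(2n−1) = 5778, giving 2n² − n − 5778 = 0.
The discriminant is 1 + 8·5778 = 46225, and √46225 = 215.
So n = (1 + 215) / 4 = 216/4 = 54.

54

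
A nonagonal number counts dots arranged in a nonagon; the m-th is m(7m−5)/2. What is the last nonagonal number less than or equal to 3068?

Solve n(7n−5)/2 ≤ 3068 for integer n.
n = 29 gives 2871 ≤ 3068, while n = 30 gives 3075 > 3068; so the answer is 2871.

2871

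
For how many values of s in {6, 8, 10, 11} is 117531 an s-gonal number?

1

s = 6: P(6, 242) = 116886 and P(6, 243) = 117855; 117531 is not s-gonal.
s = 8: P(8, 198) = 117216 and P(8, 199) = 118405; 117531 is not s-gonal.
s = 10: P(10, 171) = 116451 and P(10, 172) = 117820; 117531 is not s-gonal.
s = 11: P(11, 162) = 117531. ✓
Hits: s ∈ {11} → 1.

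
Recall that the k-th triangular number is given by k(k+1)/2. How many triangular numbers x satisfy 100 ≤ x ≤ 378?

14

The n-th triangular number is n(n+1)/2.
Smallest index with value ≥ 100: n = 14 (giving 105).
Largest index with value ≤ 378: n = 27 (giving 378).
Indices 14 through 27: 14 terms.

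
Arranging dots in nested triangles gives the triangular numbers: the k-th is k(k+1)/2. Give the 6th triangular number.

6·7/2 = 42/2 = 21.

21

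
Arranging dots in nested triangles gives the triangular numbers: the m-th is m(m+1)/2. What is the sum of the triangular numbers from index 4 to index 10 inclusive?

Σ i(i+1)/2 = (Σi² + Σi) / 2 over i = 4..10.
Σi = 55 − 6 = 49 and Σi² = 385 − 14 = 371.
(1·371 + 1·49) / 2 = 420/2 = 210.

210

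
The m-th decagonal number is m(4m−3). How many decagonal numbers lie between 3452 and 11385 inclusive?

The n-th decagonal number is n(4n−3).
Smallest index with value ≥ 3452: n = 30 (giving 3510).
Largest index with value ≤ 11385: n = 53 (giving 11077).
Indices 30 through 53: 24 terms.

24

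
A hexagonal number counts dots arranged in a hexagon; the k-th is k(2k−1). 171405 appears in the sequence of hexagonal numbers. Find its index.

293

Set n(2n−1) = 171405, giving 2n² − n − 171405 = 0.
The discriminant is 1 + 8·171405 = 1371241, and √1371241 = 1171.
So n = (1 + 1171) / 4 = 1172/4 = 293.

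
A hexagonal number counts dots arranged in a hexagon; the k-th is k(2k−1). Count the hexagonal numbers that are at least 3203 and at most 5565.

The n-th hexagonal number is n(2n−1).
Smallest index with value ≥ 3203: n = 41 (giving 3321).
Largest index with value ≤ 5565: n = 53 (giving 5565).
Indices 41 through 53: 13 terms.

13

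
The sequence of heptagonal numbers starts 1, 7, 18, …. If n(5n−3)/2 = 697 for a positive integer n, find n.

Set n(5n−3)/2 = 697, giving 5n² − 3n − 1394 = 0.
So n = (3 + 167) / 10 = 170/10 = 17.
Check: 17·(5·17 − 3)/2 = 697. ✓

17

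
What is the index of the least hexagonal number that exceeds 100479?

Solve n(2n−1) > 100479 for integer n.
The largest n with value ≤ 100479 is 224 (since 100128 ≤ 100479 < 101025), so the first above is n = 225, value 101025.

225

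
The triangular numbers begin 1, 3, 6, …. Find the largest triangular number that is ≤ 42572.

42486

Solve n(n+1)/2 ≤ 42572 for integer n.
n = 291 gives 42486 ≤ 42572, while n = 292 gives 42778 > 42572; so the answer is 42486.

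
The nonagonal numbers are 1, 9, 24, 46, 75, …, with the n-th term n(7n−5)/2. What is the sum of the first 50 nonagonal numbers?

147050

Σ i(7i−5)/2 = (7Σi² − 5Σi) / 2 over i = 1..50.
Σi = 1275 and Σi² = 42925.
(7·42925 − 5·1275) / 2 = 294100/2 = 147050.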